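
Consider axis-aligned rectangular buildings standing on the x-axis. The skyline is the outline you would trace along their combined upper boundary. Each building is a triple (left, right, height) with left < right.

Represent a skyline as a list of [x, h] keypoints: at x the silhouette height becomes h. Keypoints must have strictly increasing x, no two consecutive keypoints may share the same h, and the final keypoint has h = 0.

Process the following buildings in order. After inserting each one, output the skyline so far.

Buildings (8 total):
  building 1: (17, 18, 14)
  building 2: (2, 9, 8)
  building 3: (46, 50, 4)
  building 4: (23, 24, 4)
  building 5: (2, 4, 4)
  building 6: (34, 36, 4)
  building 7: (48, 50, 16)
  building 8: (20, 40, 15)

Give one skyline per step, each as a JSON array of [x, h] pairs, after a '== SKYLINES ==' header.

== SKYLINES ==
[[17,14],[18,0]]
[[2,8],[9,0],[17,14],[18,0]]
[[2,8],[9,0],[17,14],[18,0],[46,4],[50,0]]
[[2,8],[9,0],[17,14],[18,0],[23,4],[24,0],[46,4],[50,0]]
[[2,8],[9,0],[17,14],[18,0],[23,4],[24,0],[46,4],[50,0]]
[[2,8],[9,0],[17,14],[18,0],[23,4],[24,0],[34,4],[36,0],[46,4],[50,0]]
[[2,8],[9,0],[17,14],[18,0],[23,4],[24,0],[34,4],[36,0],[46,4],[48,16],[50,0]]
[[2,8],[9,0],[17,14],[18,0],[20,15],[40,0],[46,4],[48,16],[50,0]]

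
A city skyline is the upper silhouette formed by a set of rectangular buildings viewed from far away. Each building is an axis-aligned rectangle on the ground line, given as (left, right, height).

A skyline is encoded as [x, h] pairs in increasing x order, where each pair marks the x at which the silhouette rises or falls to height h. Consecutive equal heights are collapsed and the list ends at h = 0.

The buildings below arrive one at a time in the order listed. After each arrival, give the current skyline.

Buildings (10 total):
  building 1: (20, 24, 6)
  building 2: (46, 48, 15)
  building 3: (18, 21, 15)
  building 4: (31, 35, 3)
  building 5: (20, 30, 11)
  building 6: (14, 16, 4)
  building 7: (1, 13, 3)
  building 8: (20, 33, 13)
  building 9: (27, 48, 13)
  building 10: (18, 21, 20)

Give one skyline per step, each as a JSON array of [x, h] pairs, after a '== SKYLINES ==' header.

== SKYLINES ==
[[20,6],[24,0]]
[[20,6],[24,0],[46,15],[48,0]]
[[18,15],[21,6],[24,0],[46,15],[48,0]]
[[18,15],[21,6],[24,0],[31,3],[35,0],[46,15],[48,0]]
[[18,15],[21,11],[30,0],[31,3],[35,0],[46,15],[48,0]]
[[14,4],[16,0],[18,15],[21,11],[30,0],[31,3],[35,0],[46,15],[48,0]]
[[1,3],[13,0],[14,4],[16,0],[18,15],[21,11],[30,0],[31,3],[35,0],[46,15],[48,0]]
[[1,3],[13,0],[14,4],[16,0],[18,15],[21,13],[33,3],[35,0],[46,15],[48,0]]
[[1,3],[13,0],[14,4],[16,0],[18,15],[21,13],[46,15],[48,0]]
[[1,3],[13,0],[14,4],[16,0],[18,20],[21,13],[46,15],[48,0]]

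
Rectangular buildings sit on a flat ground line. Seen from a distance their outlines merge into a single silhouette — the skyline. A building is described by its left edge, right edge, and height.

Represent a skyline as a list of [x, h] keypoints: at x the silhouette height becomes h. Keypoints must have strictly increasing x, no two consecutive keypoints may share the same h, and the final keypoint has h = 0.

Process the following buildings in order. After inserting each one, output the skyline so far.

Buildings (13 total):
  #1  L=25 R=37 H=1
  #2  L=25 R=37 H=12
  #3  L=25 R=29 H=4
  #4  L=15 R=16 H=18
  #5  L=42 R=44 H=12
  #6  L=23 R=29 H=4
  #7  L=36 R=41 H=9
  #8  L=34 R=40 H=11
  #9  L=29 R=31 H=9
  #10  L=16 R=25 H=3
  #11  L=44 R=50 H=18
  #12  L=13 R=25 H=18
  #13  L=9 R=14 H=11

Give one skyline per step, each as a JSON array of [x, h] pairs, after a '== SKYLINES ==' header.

== SKYLINES ==
[[25,1],[37,0]]
[[25,12],[37,0]]
[[25,12],[37,0]]
[[15,18],[16,0],[25,12],[37,0]]
[[15,18],[16,0],[25,12],[37,0],[42,12],[44,0]]
[[15,18],[16,0],[23,4],[25,12],[37,0],[42,12],[44,0]]
[[15,18],[16,0],[23,4],[25,12],[37,9],[41,0],[42,12],[44,0]]
[[15,18],[16,0],[23,4],[25,12],[37,11],[40,9],[41,0],[42,12],[44,0]]
[[15,18],[16,0],[23,4],[25,12],[37,11],[40,9],[41,0],[42,12],[44,0]]
[[15,18],[16,3],[23,4],[25,12],[37,11],[40,9],[41,0],[42,12],[44,0]]
[[15,18],[16,3],[23,4],[25,12],[37,11],[40,9],[41,0],[42,12],[44,18],[50,0]]
[[13,18],[25,12],[37,11],[40,9],[41,0],[42,12],[44,18],[50,0]]
[[9,11],[13,18],[25,12],[37,11],[40,9],[41,0],[42,12],[44,18],[50,0]]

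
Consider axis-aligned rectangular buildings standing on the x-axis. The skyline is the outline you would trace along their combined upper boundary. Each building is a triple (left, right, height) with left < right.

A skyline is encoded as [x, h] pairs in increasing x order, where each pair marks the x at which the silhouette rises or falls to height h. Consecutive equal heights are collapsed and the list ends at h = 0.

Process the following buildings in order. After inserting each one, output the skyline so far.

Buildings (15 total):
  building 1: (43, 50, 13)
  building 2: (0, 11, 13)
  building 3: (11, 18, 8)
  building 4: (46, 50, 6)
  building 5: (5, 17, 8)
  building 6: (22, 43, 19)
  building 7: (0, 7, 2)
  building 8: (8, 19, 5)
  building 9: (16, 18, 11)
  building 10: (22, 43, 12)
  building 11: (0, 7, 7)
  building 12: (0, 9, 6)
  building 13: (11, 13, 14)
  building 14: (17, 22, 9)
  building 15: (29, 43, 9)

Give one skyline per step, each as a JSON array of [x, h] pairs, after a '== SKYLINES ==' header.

== SKYLINES ==
[[43,13],[50,0]]
[[0,13],[11,0],[43,13],[50,0]]
[[0,13],[11,8],[18,0],[43,13],[50,0]]
[[0,13],[11,8],[18,0],[43,13],[50,0]]
[[0,13],[11,8],[18,0],[43,13],[50,0]]
[[0,13],[11,8],[18,0],[22,19],[43,13],[50,0]]
[[0,13],[11,8],[18,0],[22,19],[43,13],[50,0]]
[[0,13],[11,8],[18,5],[19,0],[22,19],[43,13],[50,0]]
[[0,13],[11,8],[16,11],[18,5],[19,0],[22,19],[43,13],[50,0]]
[[0,13],[11,8],[16,11],[18,5],[19,0],[22,19],[43,13],[50,0]]
[[0,13],[11,8],[16,11],[18,5],[19,0],[22,19],[43,13],[50,0]]
[[0,13],[11,8],[16,11],[18,5],[19,0],[22,19],[43,13],[50,0]]
[[0,13],[11,14],[13,8],[16,11],[18,5],[19,0],[22,19],[43,13],[50,0]]
[[0,13],[11,14],[13,8],[16,11],[18,9],[22,19],[43,13],[50,0]]
[[0,13],[11,14],[13,8],[16,11],[18,9],[22,19],[43,13],[50,0]]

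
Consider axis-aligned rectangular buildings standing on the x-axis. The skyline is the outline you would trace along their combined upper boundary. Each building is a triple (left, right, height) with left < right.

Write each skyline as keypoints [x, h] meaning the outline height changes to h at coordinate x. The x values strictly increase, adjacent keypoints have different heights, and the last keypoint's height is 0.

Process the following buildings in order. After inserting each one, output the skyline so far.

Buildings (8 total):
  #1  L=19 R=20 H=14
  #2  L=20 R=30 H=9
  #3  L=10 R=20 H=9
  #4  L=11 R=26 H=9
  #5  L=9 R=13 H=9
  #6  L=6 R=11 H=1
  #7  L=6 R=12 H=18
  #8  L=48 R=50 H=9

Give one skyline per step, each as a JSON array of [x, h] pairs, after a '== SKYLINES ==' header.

== SKYLINES ==
[[19,14],[20,0]]
[[19,14],[20,9],[30,0]]
[[10,9],[19,14],[20,9],[30,0]]
[[10,9],[19,14],[20,9],[30,0]]
[[9,9],[19,14],[20,9],[30,0]]
[[6,1],[9,9],[19,14],[20,9],[30,0]]
[[6,18],[12,9],[19,14],[20,9],[30,0]]
[[6,18],[12,9],[19,14],[20,9],[30,0],[48,9],[50,0]]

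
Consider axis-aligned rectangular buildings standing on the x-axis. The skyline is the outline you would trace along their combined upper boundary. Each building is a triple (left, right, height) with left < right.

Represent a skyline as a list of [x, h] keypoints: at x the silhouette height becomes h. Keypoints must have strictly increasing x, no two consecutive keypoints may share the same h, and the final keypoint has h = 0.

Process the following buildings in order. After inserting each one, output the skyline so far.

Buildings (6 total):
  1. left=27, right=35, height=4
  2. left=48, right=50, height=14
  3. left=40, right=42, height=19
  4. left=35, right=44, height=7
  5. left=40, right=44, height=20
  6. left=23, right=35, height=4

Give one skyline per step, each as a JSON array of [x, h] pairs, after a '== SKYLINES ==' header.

== SKYLINES ==
[[27,4],[35,0]]
[[27,4],[35,0],[48,14],[50,0]]
[[27,4],[35,0],[40,19],[42,0],[48,14],[50,0]]
[[27,4],[35,7],[40,19],[42,7],[44,0],[48,14],[50,0]]
[[27,4],[35,7],[40,20],[44,0],[48,14],[50,0]]
[[23,4],[35,7],[40,20],[44,0],[48,14],[50,0]]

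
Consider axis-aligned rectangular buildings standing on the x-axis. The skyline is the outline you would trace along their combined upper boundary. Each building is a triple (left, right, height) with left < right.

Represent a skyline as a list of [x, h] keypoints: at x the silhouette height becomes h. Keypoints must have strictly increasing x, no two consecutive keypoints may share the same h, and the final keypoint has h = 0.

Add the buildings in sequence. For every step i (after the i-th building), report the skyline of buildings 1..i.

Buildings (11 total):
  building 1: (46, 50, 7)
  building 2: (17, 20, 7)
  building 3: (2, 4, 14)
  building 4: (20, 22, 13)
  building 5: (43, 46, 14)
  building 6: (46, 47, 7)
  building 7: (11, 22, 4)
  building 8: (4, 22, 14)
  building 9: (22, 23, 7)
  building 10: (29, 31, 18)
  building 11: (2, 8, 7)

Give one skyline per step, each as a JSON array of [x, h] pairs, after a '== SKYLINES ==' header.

== SKYLINES ==
[[46,7],[50,0]]
[[17,7],[20,0],[46,7],[50,0]]
[[2,14],[4,0],[17,7],[20,0],[46,7],[50,0]]
[[2,14],[4,0],[17,7],[20,13],[22,0],[46,7],[50,0]]
[[2,14],[4,0],[17,7],[20,13],[22,0],[43,14],[46,7],[50,0]]
[[2,14],[4,0],[17,7],[20,13],[22,0],[43,14],[46,7],[50,0]]
[[2,14],[4,0],[11,4],[17,7],[20,13],[22,0],[43,14],[46,7],[50,0]]
[[2,14],[22,0],[43,14],[46,7],[50,0]]
[[2,14],[22,7],[23,0],[43,14],[46,7],[50,0]]
[[2,14],[22,7],[23,0],[29,18],[31,0],[43,14],[46,7],[50,0]]
[[2,14],[22,7],[23,0],[29,18],[31,0],[43,14],[46,7],[50,0]]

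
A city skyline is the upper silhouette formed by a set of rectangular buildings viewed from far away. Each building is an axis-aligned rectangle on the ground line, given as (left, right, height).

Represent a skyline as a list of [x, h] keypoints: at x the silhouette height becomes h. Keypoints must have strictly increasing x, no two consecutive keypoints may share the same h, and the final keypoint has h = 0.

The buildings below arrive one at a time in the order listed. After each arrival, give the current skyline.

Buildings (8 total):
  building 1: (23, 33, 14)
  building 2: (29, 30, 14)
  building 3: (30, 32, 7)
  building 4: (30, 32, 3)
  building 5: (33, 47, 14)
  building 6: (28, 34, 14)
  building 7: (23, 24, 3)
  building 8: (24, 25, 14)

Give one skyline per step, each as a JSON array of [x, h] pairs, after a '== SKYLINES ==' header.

== SKYLINES ==
[[23,14],[33,0]]
[[23,14],[33,0]]
[[23,14],[33,0]]
[[23,14],[33,0]]
[[23,14],[47,0]]
[[23,14],[47,0]]
[[23,14],[47,0]]
[[23,14],[47,0]]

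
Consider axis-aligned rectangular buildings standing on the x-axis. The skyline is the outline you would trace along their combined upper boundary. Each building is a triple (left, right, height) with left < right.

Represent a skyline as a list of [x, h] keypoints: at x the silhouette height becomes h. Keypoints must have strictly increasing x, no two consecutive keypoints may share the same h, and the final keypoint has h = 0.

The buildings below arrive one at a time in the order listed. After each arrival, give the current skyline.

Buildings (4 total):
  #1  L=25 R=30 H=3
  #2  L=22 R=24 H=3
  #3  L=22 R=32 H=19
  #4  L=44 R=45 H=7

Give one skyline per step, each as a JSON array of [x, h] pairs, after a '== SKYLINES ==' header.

== SKYLINES ==
[[25,3],[30,0]]
[[22,3],[24,0],[25,3],[30,0]]
[[22,19],[32,0]]
[[22,19],[32,0],[44,7],[45,0]]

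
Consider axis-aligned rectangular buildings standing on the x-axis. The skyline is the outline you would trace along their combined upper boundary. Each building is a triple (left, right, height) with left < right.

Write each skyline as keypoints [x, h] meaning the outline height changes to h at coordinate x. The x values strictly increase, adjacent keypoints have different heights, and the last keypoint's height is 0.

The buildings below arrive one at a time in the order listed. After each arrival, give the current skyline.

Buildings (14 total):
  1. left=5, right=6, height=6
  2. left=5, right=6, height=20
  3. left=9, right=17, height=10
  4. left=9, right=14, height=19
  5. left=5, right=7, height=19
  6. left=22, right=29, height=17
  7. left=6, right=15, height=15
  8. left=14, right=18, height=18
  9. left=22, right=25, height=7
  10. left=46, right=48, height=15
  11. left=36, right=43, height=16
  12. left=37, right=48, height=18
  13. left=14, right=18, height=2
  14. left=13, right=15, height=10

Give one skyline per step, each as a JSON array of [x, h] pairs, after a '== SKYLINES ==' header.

== SKYLINES ==
[[5,6],[6,0]]
[[5,20],[6,0]]
[[5,20],[6,0],[9,10],[17,0]]
[[5,20],[6,0],[9,19],[14,10],[17,0]]
[[5,20],[6,19],[7,0],[9,19],[14,10],[17,0]]
[[5,20],[6,19],[7,0],[9,19],[14,10],[17,0],[22,17],[29,0]]
[[5,20],[6,19],[7,15],[9,19],[14,15],[15,10],[17,0],[22,17],[29,0]]
[[5,20],[6,19],[7,15],[9,19],[14,18],[18,0],[22,17],[29,0]]
[[5,20],[6,19],[7,15],[9,19],[14,18],[18,0],[22,17],[29,0]]
[[5,20],[6,19],[7,15],[9,19],[14,18],[18,0],[22,17],[29,0],[46,15],[48,0]]
[[5,20],[6,19],[7,15],[9,19],[14,18],[18,0],[22,17],[29,0],[36,16],[43,0],[46,15],[48,0]]
[[5,20],[6,19],[7,15],[9,19],[14,18],[18,0],[22,17],[29,0],[36,16],[37,18],[48,0]]
[[5,20],[6,19],[7,15],[9,19],[14,18],[18,0],[22,17],[29,0],[36,16],[37,18],[48,0]]
[[5,20],[6,19],[7,15],[9,19],[14,18],[18,0],[22,17],[29,0],[36,16],[37,18],[48,0]]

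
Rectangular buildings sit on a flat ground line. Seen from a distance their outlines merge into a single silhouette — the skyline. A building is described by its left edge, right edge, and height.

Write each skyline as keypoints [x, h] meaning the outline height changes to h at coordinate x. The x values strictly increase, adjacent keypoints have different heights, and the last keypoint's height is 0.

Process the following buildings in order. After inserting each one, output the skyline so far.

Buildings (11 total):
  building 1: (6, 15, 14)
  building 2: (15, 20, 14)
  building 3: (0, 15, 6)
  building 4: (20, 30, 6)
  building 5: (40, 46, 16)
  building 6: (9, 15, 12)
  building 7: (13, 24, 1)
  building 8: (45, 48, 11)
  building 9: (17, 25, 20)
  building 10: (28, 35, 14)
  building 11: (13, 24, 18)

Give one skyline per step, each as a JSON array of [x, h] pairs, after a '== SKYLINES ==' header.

== SKYLINES ==
[[6,14],[15,0]]
[[6,14],[20,0]]
[[0,6],[6,14],[20,0]]
[[0,6],[6,14],[20,6],[30,0]]
[[0,6],[6,14],[20,6],[30,0],[40,16],[46,0]]
[[0,6],[6,14],[20,6],[30,0],[40,16],[46,0]]
[[0,6],[6,14],[20,6],[30,0],[40,16],[46,0]]
[[0,6],[6,14],[20,6],[30,0],[40,16],[46,11],[48,0]]
[[0,6],[6,14],[17,20],[25,6],[30,0],[40,16],[46,11],[48,0]]
[[0,6],[6,14],[17,20],[25,6],[28,14],[35,0],[40,16],[46,11],[48,0]]
[[0,6],[6,14],[13,18],[17,20],[25,6],[28,14],[35,0],[40,16],[46,11],[48,0]]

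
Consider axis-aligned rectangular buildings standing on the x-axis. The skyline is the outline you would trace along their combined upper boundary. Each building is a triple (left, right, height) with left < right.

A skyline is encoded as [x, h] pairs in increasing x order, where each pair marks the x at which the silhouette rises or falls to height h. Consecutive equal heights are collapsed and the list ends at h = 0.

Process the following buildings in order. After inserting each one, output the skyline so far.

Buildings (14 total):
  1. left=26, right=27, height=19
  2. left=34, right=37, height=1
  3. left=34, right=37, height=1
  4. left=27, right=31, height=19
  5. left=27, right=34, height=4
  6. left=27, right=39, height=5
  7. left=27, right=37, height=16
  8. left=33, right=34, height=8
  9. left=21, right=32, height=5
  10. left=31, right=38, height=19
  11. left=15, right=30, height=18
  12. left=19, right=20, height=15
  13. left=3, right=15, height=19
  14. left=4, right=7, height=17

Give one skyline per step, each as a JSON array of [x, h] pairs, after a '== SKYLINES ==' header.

== SKYLINES ==
[[26,19],[27,0]]
[[26,19],[27,0],[34,1],[37,0]]
[[26,19],[27,0],[34,1],[37,0]]
[[26,19],[31,0],[34,1],[37,0]]
[[26,19],[31,4],[34,1],[37,0]]
[[26,19],[31,5],[39,0]]
[[26,19],[31,16],[37,5],[39,0]]
[[26,19],[31,16],[37,5],[39,0]]
[[21,5],[26,19],[31,16],[37,5],[39,0]]
[[21,5],[26,19],[38,5],[39,0]]
[[15,18],[26,19],[38,5],[39,0]]
[[15,18],[26,19],[38,5],[39,0]]
[[3,19],[15,18],[26,19],[38,5],[39,0]]
[[3,19],[15,18],[26,19],[38,5],[39,0]]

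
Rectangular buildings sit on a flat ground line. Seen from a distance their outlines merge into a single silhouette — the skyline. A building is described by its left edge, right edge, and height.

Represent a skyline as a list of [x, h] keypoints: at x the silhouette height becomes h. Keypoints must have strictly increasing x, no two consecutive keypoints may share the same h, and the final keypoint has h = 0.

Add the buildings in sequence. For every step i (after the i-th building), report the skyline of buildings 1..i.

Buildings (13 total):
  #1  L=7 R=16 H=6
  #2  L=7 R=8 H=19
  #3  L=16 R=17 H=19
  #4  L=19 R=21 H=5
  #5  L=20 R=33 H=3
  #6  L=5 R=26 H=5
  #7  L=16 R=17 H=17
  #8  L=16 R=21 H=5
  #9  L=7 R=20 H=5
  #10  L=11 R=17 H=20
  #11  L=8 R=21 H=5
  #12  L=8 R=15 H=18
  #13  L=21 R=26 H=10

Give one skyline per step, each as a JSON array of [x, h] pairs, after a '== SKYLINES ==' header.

== SKYLINES ==
[[7,6],[16,0]]
[[7,19],[8,6],[16,0]]
[[7,19],[8,6],[16,19],[17,0]]
[[7,19],[8,6],[16,19],[17,0],[19,5],[21,0]]
[[7,19],[8,6],[16,19],[17,0],[19,5],[21,3],[33,0]]
[[5,5],[7,19],[8,6],[16,19],[17,5],[26,3],[33,0]]
[[5,5],[7,19],[8,6],[16,19],[17,5],[26,3],[33,0]]
[[5,5],[7,19],[8,6],[16,19],[17,5],[26,3],[33,0]]
[[5,5],[7,19],[8,6],[16,19],[17,5],[26,3],[33,0]]
[[5,5],[7,19],[8,6],[11,20],[17,5],[26,3],[33,0]]
[[5,5],[7,19],[8,6],[11,20],[17,5],[26,3],[33,0]]
[[5,5],[7,19],[8,18],[11,20],[17,5],[26,3],[33,0]]
[[5,5],[7,19],[8,18],[11,20],[17,5],[21,10],[26,3],[33,0]]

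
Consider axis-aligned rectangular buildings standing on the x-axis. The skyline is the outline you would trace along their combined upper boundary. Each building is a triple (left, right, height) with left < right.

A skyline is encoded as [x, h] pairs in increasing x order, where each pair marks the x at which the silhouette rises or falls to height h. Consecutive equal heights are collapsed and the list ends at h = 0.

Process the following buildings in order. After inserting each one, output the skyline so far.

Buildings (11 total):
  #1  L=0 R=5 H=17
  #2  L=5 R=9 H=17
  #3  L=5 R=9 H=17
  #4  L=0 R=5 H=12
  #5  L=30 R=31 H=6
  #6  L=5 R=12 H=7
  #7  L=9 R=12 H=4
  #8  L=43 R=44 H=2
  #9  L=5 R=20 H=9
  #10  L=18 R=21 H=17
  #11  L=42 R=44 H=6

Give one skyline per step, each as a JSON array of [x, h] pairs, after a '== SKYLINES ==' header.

== SKYLINES ==
[[0,17],[5,0]]
[[0,17],[9,0]]
[[0,17],[9,0]]
[[0,17],[9,0]]
[[0,17],[9,0],[30,6],[31,0]]
[[0,17],[9,7],[12,0],[30,6],[31,0]]
[[0,17],[9,7],[12,0],[30,6],[31,0]]
[[0,17],[9,7],[12,0],[30,6],[31,0],[43,2],[44,0]]
[[0,17],[9,9],[20,0],[30,6],[31,0],[43,2],[44,0]]
[[0,17],[9,9],[18,17],[21,0],[30,6],[31,0],[43,2],[44,0]]
[[0,17],[9,9],[18,17],[21,0],[30,6],[31,0],[42,6],[44,0]]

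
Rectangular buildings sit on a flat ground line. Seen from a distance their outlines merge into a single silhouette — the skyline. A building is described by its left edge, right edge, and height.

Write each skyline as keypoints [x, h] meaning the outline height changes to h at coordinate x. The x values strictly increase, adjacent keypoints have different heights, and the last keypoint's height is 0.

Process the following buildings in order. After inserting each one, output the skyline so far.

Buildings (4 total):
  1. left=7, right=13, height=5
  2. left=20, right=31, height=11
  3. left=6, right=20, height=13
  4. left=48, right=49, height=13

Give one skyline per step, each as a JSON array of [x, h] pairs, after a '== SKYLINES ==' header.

== SKYLINES ==
[[7,5],[13,0]]
[[7,5],[13,0],[20,11],[31,0]]
[[6,13],[20,11],[31,0]]
[[6,13],[20,11],[31,0],[48,13],[49,0]]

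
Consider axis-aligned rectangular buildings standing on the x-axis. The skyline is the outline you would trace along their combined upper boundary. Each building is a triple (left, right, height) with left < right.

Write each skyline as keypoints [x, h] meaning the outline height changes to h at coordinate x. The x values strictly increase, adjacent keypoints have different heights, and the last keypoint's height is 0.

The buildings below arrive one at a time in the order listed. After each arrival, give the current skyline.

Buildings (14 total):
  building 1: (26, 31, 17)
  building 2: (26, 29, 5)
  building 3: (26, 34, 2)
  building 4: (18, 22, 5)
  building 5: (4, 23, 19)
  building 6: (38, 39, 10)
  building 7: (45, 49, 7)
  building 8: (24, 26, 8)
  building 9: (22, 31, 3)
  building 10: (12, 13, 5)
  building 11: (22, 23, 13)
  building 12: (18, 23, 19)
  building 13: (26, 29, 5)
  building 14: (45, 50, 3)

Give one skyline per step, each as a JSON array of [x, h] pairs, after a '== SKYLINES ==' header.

== SKYLINES ==
[[26,17],[31,0]]
[[26,17],[31,0]]
[[26,17],[31,2],[34,0]]
[[18,5],[22,0],[26,17],[31,2],[34,0]]
[[4,19],[23,0],[26,17],[31,2],[34,0]]
[[4,19],[23,0],[26,17],[31,2],[34,0],[38,10],[39,0]]
[[4,19],[23,0],[26,17],[31,2],[34,0],[38,10],[39,0],[45,7],[49,0]]
[[4,19],[23,0],[24,8],[26,17],[31,2],[34,0],[38,10],[39,0],[45,7],[49,0]]
[[4,19],[23,3],[24,8],[26,17],[31,2],[34,0],[38,10],[39,0],[45,7],[49,0]]
[[4,19],[23,3],[24,8],[26,17],[31,2],[34,0],[38,10],[39,0],[45,7],[49,0]]
[[4,19],[23,3],[24,8],[26,17],[31,2],[34,0],[38,10],[39,0],[45,7],[49,0]]
[[4,19],[23,3],[24,8],[26,17],[31,2],[34,0],[38,10],[39,0],[45,7],[49,0]]
[[4,19],[23,3],[24,8],[26,17],[31,2],[34,0],[38,10],[39,0],[45,7],[49,0]]
[[4,19],[23,3],[24,8],[26,17],[31,2],[34,0],[38,10],[39,0],[45,7],[49,3],[50,0]]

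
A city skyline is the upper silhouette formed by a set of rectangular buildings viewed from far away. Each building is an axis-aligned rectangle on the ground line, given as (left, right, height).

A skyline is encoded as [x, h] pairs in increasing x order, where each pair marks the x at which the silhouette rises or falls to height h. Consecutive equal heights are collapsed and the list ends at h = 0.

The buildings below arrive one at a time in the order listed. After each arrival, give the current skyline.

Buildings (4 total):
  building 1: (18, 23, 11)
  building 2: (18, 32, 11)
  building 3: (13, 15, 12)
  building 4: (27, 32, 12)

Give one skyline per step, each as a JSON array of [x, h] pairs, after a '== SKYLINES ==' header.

== SKYLINES ==
[[18,11],[23,0]]
[[18,11],[32,0]]
[[13,12],[15,0],[18,11],[32,0]]
[[13,12],[15,0],[18,11],[27,12],[32,0]]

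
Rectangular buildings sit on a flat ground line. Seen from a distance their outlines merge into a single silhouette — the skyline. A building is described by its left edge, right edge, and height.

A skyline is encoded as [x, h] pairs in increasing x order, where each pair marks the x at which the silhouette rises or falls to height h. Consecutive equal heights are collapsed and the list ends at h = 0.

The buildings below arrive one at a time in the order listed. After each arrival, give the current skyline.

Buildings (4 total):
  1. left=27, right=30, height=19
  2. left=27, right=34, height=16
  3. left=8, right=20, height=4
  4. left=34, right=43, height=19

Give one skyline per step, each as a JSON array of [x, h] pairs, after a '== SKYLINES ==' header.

== SKYLINES ==
[[27,19],[30,0]]
[[27,19],[30,16],[34,0]]
[[8,4],[20,0],[27,19],[30,16],[34,0]]
[[8,4],[20,0],[27,19],[30,16],[34,19],[43,0]]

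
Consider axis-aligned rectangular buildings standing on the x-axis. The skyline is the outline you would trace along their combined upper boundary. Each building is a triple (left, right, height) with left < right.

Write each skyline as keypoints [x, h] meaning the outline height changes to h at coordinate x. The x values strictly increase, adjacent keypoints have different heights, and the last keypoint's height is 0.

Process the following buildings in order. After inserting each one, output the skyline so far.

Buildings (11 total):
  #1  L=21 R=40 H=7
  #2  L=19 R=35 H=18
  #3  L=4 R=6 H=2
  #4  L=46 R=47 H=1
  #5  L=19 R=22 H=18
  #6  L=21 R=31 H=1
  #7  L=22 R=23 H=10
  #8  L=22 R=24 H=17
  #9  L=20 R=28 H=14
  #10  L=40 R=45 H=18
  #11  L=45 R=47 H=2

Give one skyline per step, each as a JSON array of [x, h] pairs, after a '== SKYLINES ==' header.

== SKYLINES ==
[[21,7],[40,0]]
[[19,18],[35,7],[40,0]]
[[4,2],[6,0],[19,18],[35,7],[40,0]]
[[4,2],[6,0],[19,18],[35,7],[40,0],[46,1],[47,0]]
[[4,2],[6,0],[19,18],[35,7],[40,0],[46,1],[47,0]]
[[4,2],[6,0],[19,18],[35,7],[40,0],[46,1],[47,0]]
[[4,2],[6,0],[19,18],[35,7],[40,0],[46,1],[47,0]]
[[4,2],[6,0],[19,18],[35,7],[40,0],[46,1],[47,0]]
[[4,2],[6,0],[19,18],[35,7],[40,0],[46,1],[47,0]]
[[4,2],[6,0],[19,18],[35,7],[40,18],[45,0],[46,1],[47,0]]
[[4,2],[6,0],[19,18],[35,7],[40,18],[45,2],[47,0]]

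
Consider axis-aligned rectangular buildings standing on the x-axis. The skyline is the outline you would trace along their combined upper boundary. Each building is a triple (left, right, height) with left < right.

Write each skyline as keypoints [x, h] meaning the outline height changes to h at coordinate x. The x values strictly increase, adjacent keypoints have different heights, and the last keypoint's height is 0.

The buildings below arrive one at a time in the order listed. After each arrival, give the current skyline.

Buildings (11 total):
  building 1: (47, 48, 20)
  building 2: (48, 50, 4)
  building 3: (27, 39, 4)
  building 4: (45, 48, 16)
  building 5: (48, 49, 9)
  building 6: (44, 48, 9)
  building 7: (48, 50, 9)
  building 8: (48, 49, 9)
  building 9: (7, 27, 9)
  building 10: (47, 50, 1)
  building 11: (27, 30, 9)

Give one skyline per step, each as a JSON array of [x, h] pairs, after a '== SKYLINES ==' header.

== SKYLINES ==
[[47,20],[48,0]]
[[47,20],[48,4],[50,0]]
[[27,4],[39,0],[47,20],[48,4],[50,0]]
[[27,4],[39,0],[45,16],[47,20],[48,4],[50,0]]
[[27,4],[39,0],[45,16],[47,20],[48,9],[49,4],[50,0]]
[[27,4],[39,0],[44,9],[45,16],[47,20],[48,9],[49,4],[50,0]]
[[27,4],[39,0],[44,9],[45,16],[47,20],[48,9],[50,0]]
[[27,4],[39,0],[44,9],[45,16],[47,20],[48,9],[50,0]]
[[7,9],[27,4],[39,0],[44,9],[45,16],[47,20],[48,9],[50,0]]
[[7,9],[27,4],[39,0],[44,9],[45,16],[47,20],[48,9],[50,0]]
[[7,9],[30,4],[39,0],[44,9],[45,16],[47,20],[48,9],[50,0]]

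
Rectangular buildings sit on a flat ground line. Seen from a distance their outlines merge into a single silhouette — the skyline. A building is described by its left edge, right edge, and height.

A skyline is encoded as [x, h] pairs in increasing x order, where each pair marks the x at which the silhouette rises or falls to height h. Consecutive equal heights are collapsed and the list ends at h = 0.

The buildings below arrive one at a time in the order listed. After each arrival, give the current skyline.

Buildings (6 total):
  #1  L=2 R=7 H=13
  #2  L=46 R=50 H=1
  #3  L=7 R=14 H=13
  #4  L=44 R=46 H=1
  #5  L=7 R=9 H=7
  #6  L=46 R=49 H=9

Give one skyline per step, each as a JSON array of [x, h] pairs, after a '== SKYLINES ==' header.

== SKYLINES ==
[[2,13],[7,0]]
[[2,13],[7,0],[46,1],[50,0]]
[[2,13],[14,0],[46,1],[50,0]]
[[2,13],[14,0],[44,1],[50,0]]
[[2,13],[14,0],[44,1],[50,0]]
[[2,13],[14,0],[44,1],[46,9],[49,1],[50,0]]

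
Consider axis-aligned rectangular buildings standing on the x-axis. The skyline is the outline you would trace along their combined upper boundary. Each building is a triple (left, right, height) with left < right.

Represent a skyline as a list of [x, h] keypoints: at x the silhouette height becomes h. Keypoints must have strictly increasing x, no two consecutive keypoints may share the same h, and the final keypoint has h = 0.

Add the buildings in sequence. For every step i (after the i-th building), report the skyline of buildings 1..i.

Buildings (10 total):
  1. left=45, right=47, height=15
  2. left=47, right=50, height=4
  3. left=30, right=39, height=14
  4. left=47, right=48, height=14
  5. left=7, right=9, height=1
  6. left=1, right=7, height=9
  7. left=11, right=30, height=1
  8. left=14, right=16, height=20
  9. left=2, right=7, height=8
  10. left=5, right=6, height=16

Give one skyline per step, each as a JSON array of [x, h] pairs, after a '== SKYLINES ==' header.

== SKYLINES ==
[[45,15],[47,0]]
[[45,15],[47,4],[50,0]]
[[30,14],[39,0],[45,15],[47,4],[50,0]]
[[30,14],[39,0],[45,15],[47,14],[48,4],[50,0]]
[[7,1],[9,0],[30,14],[39,0],[45,15],[47,14],[48,4],[50,0]]
[[1,9],[7,1],[9,0],[30,14],[39,0],[45,15],[47,14],[48,4],[50,0]]
[[1,9],[7,1],[9,0],[11,1],[30,14],[39,0],[45,15],[47,14],[48,4],[50,0]]
[[1,9],[7,1],[9,0],[11,1],[14,20],[16,1],[30,14],[39,0],[45,15],[47,14],[48,4],[50,0]]
[[1,9],[7,1],[9,0],[11,1],[14,20],[16,1],[30,14],[39,0],[45,15],[47,14],[48,4],[50,0]]
[[1,9],[5,16],[6,9],[7,1],[9,0],[11,1],[14,20],[16,1],[30,14],[39,0],[45,15],[47,14],[48,4],[50,0]]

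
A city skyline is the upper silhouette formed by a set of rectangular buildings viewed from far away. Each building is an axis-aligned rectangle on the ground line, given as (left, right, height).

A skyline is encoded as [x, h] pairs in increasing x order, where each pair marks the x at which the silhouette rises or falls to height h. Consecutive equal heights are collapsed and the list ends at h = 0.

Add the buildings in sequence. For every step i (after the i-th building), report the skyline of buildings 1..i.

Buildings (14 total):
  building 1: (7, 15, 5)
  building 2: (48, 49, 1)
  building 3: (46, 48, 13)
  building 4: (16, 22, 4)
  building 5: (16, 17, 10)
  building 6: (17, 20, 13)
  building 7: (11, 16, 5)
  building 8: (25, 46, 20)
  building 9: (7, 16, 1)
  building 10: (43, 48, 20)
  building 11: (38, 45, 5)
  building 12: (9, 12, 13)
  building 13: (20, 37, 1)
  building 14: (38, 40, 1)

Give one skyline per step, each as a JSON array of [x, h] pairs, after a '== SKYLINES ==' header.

== SKYLINES ==
[[7,5],[15,0]]
[[7,5],[15,0],[48,1],[49,0]]
[[7,5],[15,0],[46,13],[48,1],[49,0]]
[[7,5],[15,0],[16,4],[22,0],[46,13],[48,1],[49,0]]
[[7,5],[15,0],[16,10],[17,4],[22,0],[46,13],[48,1],[49,0]]
[[7,5],[15,0],[16,10],[17,13],[20,4],[22,0],[46,13],[48,1],[49,0]]
[[7,5],[16,10],[17,13],[20,4],[22,0],[46,13],[48,1],[49,0]]
[[7,5],[16,10],[17,13],[20,4],[22,0],[25,20],[46,13],[48,1],[49,0]]
[[7,5],[16,10],[17,13],[20,4],[22,0],[25,20],[46,13],[48,1],[49,0]]
[[7,5],[16,10],[17,13],[20,4],[22,0],[25,20],[48,1],[49,0]]
[[7,5],[16,10],[17,13],[20,4],[22,0],[25,20],[48,1],[49,0]]
[[7,5],[9,13],[12,5],[16,10],[17,13],[20,4],[22,0],[25,20],[48,1],[49,0]]
[[7,5],[9,13],[12,5],[16,10],[17,13],[20,4],[22,1],[25,20],[48,1],[49,0]]
[[7,5],[9,13],[12,5],[16,10],[17,13],[20,4],[22,1],[25,20],[48,1],[49,0]]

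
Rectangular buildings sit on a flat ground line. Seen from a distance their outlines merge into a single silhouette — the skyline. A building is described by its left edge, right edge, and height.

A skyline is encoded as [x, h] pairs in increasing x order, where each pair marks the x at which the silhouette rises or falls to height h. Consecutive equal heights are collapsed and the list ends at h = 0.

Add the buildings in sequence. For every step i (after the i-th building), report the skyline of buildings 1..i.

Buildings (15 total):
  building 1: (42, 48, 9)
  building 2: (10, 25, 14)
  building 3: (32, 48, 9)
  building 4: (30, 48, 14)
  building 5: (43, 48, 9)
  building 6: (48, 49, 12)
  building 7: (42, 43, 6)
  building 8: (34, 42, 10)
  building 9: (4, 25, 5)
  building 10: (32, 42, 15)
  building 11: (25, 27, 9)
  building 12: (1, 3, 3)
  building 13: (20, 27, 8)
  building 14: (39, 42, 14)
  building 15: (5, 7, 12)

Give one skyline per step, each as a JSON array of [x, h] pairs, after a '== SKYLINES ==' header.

== SKYLINES ==
[[42,9],[48,0]]
[[10,14],[25,0],[42,9],[48,0]]
[[10,14],[25,0],[32,9],[48,0]]
[[10,14],[25,0],[30,14],[48,0]]
[[10,14],[25,0],[30,14],[48,0]]
[[10,14],[25,0],[30,14],[48,12],[49,0]]
[[10,14],[25,0],[30,14],[48,12],[49,0]]
[[10,14],[25,0],[30,14],[48,12],[49,0]]
[[4,5],[10,14],[25,0],[30,14],[48,12],[49,0]]
[[4,5],[10,14],[25,0],[30,14],[32,15],[42,14],[48,12],[49,0]]
[[4,5],[10,14],[25,9],[27,0],[30,14],[32,15],[42,14],[48,12],[49,0]]
[[1,3],[3,0],[4,5],[10,14],[25,9],[27,0],[30,14],[32,15],[42,14],[48,12],[49,0]]
[[1,3],[3,0],[4,5],[10,14],[25,9],[27,0],[30,14],[32,15],[42,14],[48,12],[49,0]]
[[1,3],[3,0],[4,5],[10,14],[25,9],[27,0],[30,14],[32,15],[42,14],[48,12],[49,0]]
[[1,3],[3,0],[4,5],[5,12],[7,5],[10,14],[25,9],[27,0],[30,14],[32,15],[42,14],[48,12],[49,0]]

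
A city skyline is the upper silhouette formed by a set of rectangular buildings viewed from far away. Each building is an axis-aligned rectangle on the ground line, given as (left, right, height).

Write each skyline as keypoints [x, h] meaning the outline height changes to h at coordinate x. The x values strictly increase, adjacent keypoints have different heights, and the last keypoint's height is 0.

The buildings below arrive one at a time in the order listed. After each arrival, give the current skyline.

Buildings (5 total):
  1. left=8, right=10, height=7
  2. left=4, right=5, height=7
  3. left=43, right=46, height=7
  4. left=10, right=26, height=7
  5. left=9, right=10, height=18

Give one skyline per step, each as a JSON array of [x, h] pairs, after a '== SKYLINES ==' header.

== SKYLINES ==
[[8,7],[10,0]]
[[4,7],[5,0],[8,7],[10,0]]
[[4,7],[5,0],[8,7],[10,0],[43,7],[46,0]]
[[4,7],[5,0],[8,7],[26,0],[43,7],[46,0]]
[[4,7],[5,0],[8,7],[9,18],[10,7],[26,0],[43,7],[46,0]]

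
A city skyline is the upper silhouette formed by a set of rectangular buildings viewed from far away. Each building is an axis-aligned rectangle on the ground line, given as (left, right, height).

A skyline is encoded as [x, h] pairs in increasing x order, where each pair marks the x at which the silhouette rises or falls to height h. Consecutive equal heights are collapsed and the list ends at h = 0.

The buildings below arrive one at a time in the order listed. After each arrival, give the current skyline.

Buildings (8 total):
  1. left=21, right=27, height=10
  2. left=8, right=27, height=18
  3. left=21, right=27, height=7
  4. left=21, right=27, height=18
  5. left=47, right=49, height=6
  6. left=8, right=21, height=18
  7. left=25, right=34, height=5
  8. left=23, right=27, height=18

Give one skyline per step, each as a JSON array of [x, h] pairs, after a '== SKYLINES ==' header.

== SKYLINES ==
[[21,10],[27,0]]
[[8,18],[27,0]]
[[8,18],[27,0]]
[[8,18],[27,0]]
[[8,18],[27,0],[47,6],[49,0]]
[[8,18],[27,0],[47,6],[49,0]]
[[8,18],[27,5],[34,0],[47,6],[49,0]]
[[8,18],[27,5],[34,0],[47,6],[49,0]]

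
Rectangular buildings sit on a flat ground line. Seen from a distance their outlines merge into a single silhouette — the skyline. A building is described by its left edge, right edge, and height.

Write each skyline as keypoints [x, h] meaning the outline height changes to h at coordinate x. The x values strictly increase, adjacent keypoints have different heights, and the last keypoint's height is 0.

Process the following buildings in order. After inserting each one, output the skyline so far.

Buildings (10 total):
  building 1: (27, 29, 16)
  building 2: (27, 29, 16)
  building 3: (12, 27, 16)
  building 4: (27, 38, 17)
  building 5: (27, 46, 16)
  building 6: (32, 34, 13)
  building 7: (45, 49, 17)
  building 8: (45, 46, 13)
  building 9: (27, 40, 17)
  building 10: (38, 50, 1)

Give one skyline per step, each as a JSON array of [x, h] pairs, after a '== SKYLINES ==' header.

== SKYLINES ==
[[27,16],[29,0]]
[[27,16],[29,0]]
[[12,16],[29,0]]
[[12,16],[27,17],[38,0]]
[[12,16],[27,17],[38,16],[46,0]]
[[12,16],[27,17],[38,16],[46,0]]
[[12,16],[27,17],[38,16],[45,17],[49,0]]
[[12,16],[27,17],[38,16],[45,17],[49,0]]
[[12,16],[27,17],[40,16],[45,17],[49,0]]
[[12,16],[27,17],[40,16],[45,17],[49,1],[50,0]]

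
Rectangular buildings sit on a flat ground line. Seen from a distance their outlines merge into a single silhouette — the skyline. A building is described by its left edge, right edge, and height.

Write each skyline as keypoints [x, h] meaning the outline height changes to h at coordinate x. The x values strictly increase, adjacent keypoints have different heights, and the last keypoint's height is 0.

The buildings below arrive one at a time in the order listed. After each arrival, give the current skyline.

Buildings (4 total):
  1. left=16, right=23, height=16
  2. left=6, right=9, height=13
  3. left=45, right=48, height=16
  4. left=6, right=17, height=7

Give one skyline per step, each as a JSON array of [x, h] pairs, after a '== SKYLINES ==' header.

== SKYLINES ==
[[16,16],[23,0]]
[[6,13],[9,0],[16,16],[23,0]]
[[6,13],[9,0],[16,16],[23,0],[45,16],[48,0]]
[[6,13],[9,7],[16,16],[23,0],[45,16],[48,0]]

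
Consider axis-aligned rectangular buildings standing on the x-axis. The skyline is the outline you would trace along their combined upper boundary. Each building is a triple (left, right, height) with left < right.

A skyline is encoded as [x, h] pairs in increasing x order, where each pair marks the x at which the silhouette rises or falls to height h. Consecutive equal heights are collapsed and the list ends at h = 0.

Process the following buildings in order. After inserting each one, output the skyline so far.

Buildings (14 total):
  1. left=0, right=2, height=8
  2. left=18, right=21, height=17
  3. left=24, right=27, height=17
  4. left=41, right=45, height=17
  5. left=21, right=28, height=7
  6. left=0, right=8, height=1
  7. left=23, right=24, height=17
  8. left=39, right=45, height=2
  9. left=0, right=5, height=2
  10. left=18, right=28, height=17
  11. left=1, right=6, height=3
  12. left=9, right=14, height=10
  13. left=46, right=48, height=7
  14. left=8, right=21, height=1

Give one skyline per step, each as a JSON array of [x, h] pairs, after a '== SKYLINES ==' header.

== SKYLINES ==
[[0,8],[2,0]]
[[0,8],[2,0],[18,17],[21,0]]
[[0,8],[2,0],[18,17],[21,0],[24,17],[27,0]]
[[0,8],[2,0],[18,17],[21,0],[24,17],[27,0],[41,17],[45,0]]
[[0,8],[2,0],[18,17],[21,7],[24,17],[27,7],[28,0],[41,17],[45,0]]
[[0,8],[2,1],[8,0],[18,17],[21,7],[24,17],[27,7],[28,0],[41,17],[45,0]]
[[0,8],[2,1],[8,0],[18,17],[21,7],[23,17],[27,7],[28,0],[41,17],[45,0]]
[[0,8],[2,1],[8,0],[18,17],[21,7],[23,17],[27,7],[28,0],[39,2],[41,17],[45,0]]
[[0,8],[2,2],[5,1],[8,0],[18,17],[21,7],[23,17],[27,7],[28,0],[39,2],[41,17],[45,0]]
[[0,8],[2,2],[5,1],[8,0],[18,17],[28,0],[39,2],[41,17],[45,0]]
[[0,8],[2,3],[6,1],[8,0],[18,17],[28,0],[39,2],[41,17],[45,0]]
[[0,8],[2,3],[6,1],[8,0],[9,10],[14,0],[18,17],[28,0],[39,2],[41,17],[45,0]]
[[0,8],[2,3],[6,1],[8,0],[9,10],[14,0],[18,17],[28,0],[39,2],[41,17],[45,0],[46,7],[48,0]]
[[0,8],[2,3],[6,1],[9,10],[14,1],[18,17],[28,0],[39,2],[41,17],[45,0],[46,7],[48,0]]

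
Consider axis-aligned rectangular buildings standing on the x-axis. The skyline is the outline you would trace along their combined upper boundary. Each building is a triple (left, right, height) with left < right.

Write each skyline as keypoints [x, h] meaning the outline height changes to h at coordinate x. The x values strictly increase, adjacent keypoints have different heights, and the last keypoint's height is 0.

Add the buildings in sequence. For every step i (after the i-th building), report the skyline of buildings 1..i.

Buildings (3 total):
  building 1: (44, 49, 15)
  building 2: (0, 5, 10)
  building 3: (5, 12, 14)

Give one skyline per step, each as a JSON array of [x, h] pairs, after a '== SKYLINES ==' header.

== SKYLINES ==
[[44,15],[49,0]]
[[0,10],[5,0],[44,15],[49,0]]
[[0,10],[5,14],[12,0],[44,15],[49,0]]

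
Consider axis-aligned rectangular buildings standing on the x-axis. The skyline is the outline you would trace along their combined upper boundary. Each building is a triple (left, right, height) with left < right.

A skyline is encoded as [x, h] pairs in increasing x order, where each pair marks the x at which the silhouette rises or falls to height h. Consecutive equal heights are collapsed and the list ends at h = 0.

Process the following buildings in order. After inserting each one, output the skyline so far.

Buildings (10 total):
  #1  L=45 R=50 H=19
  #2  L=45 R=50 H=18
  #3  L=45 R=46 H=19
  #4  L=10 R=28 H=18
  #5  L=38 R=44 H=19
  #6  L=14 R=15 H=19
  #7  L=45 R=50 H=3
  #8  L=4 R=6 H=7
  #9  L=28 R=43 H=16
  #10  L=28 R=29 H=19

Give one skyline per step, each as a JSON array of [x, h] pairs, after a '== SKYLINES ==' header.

== SKYLINES ==
[[45,19],[50,0]]
[[45,19],[50,0]]
[[45,19],[50,0]]
[[10,18],[28,0],[45,19],[50,0]]
[[10,18],[28,0],[38,19],[44,0],[45,19],[50,0]]
[[10,18],[14,19],[15,18],[28,0],[38,19],[44,0],[45,19],[50,0]]
[[10,18],[14,19],[15,18],[28,0],[38,19],[44,0],[45,19],[50,0]]
[[4,7],[6,0],[10,18],[14,19],[15,18],[28,0],[38,19],[44,0],[45,19],[50,0]]
[[4,7],[6,0],[10,18],[14,19],[15,18],[28,16],[38,19],[44,0],[45,19],[50,0]]
[[4,7],[6,0],[10,18],[14,19],[15,18],[28,19],[29,16],[38,19],[44,0],[45,19],[50,0]]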